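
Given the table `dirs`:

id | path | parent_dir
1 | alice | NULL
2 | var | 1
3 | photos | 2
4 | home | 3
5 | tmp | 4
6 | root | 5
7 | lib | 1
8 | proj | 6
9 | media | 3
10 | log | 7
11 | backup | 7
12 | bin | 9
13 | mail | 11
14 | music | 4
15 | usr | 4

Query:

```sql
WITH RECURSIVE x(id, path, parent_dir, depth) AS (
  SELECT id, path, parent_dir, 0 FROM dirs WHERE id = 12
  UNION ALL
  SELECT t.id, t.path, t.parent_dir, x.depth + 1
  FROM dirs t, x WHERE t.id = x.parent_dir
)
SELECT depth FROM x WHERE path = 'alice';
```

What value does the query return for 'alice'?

Base: id=12 (bin), parent_dir=9, depth 0.
Iteration 1: join on id=9 -> media (id 9, parent_dir=3, depth 1).
Iteration 2: join on id=3 -> photos (id 3, parent_dir=2, depth 2).
Iteration 3: join on id=2 -> var (id 2, parent_dir=1, depth 3).
Iteration 4: join on id=1 -> alice (id 1, parent_dir=NULL, depth 4).
Iteration 5: parent_dir is NULL; no match; recursion stops.

4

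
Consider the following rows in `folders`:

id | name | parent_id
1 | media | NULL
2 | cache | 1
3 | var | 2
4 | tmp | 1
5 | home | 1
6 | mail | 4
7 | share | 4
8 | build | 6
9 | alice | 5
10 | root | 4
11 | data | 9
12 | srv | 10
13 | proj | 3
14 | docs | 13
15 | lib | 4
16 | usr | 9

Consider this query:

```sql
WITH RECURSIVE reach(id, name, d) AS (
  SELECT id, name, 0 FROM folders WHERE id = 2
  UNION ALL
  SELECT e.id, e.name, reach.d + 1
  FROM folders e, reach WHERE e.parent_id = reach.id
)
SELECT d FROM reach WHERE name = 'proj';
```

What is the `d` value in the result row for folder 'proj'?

2

Base: id=2 (cache) at d 0.
Iteration 1: rows with parent_id in {2} -> var (id 3, d 1).
Iteration 2: rows with parent_id in {3} -> proj (id 13, d 2).
Iteration 3: rows with parent_id in {13} -> docs (id 14, d 3).
Iteration 4: no rows with parent_id in {14}; recursion stops.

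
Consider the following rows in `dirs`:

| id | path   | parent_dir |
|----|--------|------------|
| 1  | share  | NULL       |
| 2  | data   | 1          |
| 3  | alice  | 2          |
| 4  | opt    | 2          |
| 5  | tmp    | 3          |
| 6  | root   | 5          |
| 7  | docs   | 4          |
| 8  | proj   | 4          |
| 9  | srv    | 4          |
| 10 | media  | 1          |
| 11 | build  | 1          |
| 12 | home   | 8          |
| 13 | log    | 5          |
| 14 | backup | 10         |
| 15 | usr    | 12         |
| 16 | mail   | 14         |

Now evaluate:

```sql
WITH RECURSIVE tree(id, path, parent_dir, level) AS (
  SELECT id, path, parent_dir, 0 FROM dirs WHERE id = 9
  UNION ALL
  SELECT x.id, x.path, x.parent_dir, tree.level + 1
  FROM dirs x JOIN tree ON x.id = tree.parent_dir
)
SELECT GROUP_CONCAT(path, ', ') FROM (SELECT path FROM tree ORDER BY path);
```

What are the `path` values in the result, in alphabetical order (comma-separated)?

data, opt, share, srv

Base: id=9 (srv), parent_dir=4, level 0.
Iteration 1: join on id=4 -> opt (id 4, parent_dir=2, level 1).
Iteration 2: join on id=2 -> data (id 2, parent_dir=1, level 2).
Iteration 3: join on id=1 -> share (id 1, parent_dir=NULL, level 3).
Iteration 4: parent_dir is NULL; no match; recursion stops.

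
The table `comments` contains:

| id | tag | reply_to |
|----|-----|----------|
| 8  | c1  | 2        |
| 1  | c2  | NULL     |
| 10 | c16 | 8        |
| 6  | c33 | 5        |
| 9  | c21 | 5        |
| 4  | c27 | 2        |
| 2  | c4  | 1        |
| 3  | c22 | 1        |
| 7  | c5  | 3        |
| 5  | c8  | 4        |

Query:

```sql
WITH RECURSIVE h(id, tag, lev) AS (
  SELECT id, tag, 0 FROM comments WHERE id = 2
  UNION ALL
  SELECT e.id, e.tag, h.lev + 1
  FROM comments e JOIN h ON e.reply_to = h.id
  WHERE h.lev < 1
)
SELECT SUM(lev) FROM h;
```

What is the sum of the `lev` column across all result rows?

2

Base: id=2 (c4) at lev 0.
Iteration 1: rows with reply_to in {2} -> c27 (id 4, lev 1), c1 (id 8, lev 1).
Iteration 2: lev < 1 fails for all current rows; recursion stops.
SUM(lev) = 0 + 1 + 1 = 2.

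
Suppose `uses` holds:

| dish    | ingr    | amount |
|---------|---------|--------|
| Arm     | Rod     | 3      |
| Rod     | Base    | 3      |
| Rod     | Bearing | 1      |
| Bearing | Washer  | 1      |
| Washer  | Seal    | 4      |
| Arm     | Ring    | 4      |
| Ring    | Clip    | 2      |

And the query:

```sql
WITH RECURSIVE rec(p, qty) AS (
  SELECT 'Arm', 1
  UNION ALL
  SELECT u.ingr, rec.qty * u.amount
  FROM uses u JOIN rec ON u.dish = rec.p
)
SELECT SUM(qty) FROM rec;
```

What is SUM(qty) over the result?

43

Base: (Arm, qty=1).
Iteration 1: components of {Arm} -> Ring = 1*4 = 4, Rod = 1*3 = 3.
Iteration 2: components of {Ring,Rod} -> Base = 3*3 = 9, Bearing = 3*1 = 3, Clip = 4*2 = 8.
Iteration 3: components of {Base,Bearing,Clip} -> Washer = 3*1 = 3.
Iteration 4: components of {Washer} -> Seal = 3*4 = 12.
Iteration 5: no further components; recursion stops.
SUM(qty) = 1 + 3 + 4 + 9 + 3 + 8 + 3 + 12 = 43.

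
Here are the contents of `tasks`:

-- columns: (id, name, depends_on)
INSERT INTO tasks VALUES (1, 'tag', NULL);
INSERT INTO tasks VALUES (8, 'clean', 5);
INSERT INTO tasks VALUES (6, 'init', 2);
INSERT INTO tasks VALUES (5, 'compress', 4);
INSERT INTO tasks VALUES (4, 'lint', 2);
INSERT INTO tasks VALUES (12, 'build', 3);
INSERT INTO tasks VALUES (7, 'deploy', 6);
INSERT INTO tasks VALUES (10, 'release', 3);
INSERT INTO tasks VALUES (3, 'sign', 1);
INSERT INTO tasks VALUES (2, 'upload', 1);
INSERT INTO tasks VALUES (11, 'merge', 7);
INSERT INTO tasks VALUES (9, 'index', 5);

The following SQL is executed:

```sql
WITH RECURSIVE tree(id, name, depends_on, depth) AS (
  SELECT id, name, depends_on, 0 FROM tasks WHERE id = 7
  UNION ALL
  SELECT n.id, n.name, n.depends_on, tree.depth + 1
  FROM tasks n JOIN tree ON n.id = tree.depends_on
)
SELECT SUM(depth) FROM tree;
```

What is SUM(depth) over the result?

6

Base: id=7 (deploy), depends_on=6, depth 0.
Iteration 1: join on id=6 -> init (id 6, depends_on=2, depth 1).
Iteration 2: join on id=2 -> upload (id 2, depends_on=1, depth 2).
Iteration 3: join on id=1 -> tag (id 1, depends_on=NULL, depth 3).
Iteration 4: depends_on is NULL; no match; recursion stops.
SUM(depth) = 0 + 1 + 2 + 3 = 6.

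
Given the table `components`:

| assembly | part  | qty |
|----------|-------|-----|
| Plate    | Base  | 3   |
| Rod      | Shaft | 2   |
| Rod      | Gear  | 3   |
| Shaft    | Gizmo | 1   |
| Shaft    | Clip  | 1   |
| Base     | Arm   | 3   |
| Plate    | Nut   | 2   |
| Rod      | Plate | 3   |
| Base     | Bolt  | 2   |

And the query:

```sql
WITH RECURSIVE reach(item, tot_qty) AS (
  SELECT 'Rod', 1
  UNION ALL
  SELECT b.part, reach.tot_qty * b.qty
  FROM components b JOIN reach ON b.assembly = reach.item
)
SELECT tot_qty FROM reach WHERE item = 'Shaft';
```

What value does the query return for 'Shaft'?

2

Base: (Rod, tot_qty=1).
Iteration 1: components of {Rod} -> Gear = 1*3 = 3, Plate = 1*3 = 3, Shaft = 1*2 = 2.
Iteration 2: components of {Gear,Plate,Shaft} -> Base = 3*3 = 9, Clip = 2*1 = 2, Gizmo = 2*1 = 2, Nut = 3*2 = 6.
Iteration 3: components of {Base,Clip,Gizmo,Nut} -> Arm = 9*3 = 27, Bolt = 9*2 = 18.
Iteration 4: no further components; recursion stops.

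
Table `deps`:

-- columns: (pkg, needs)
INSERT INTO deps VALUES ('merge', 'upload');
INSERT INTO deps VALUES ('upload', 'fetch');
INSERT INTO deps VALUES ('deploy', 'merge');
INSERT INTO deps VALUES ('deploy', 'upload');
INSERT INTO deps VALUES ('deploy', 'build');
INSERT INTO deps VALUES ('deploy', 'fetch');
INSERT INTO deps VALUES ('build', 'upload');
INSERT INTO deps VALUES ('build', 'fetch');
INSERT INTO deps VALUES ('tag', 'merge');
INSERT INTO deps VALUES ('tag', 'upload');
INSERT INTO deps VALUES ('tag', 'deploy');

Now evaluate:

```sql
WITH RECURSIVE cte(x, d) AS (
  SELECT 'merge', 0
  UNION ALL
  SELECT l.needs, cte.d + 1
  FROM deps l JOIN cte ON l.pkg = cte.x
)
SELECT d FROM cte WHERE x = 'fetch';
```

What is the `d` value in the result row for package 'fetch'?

2

Base: (merge, d=0).
Iteration 1: edges from {merge} -> (upload, d=1).
Iteration 2: edges from {upload} -> (fetch, d=2).
Iteration 3: no outgoing edges from {fetch}; recursion stops.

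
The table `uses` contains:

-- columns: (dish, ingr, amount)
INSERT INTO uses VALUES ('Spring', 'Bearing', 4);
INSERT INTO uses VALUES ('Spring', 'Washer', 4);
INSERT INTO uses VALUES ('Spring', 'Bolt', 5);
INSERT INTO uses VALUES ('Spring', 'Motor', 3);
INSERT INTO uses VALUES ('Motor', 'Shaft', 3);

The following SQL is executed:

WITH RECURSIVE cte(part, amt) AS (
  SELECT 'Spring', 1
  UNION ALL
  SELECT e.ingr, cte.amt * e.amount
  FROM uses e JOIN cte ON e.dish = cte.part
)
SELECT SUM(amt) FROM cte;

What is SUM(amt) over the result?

26

Base: (Spring, amt=1).
Iteration 1: components of {Spring} -> Bearing = 1*4 = 4, Bolt = 1*5 = 5, Motor = 1*3 = 3, Washer = 1*4 = 4.
Iteration 2: components of {Bearing,Bolt,Motor,Washer} -> Shaft = 3*3 = 9.
Iteration 3: no further components; recursion stops.
SUM(amt) = 1 + 4 + 4 + 5 + 3 + 9 = 26.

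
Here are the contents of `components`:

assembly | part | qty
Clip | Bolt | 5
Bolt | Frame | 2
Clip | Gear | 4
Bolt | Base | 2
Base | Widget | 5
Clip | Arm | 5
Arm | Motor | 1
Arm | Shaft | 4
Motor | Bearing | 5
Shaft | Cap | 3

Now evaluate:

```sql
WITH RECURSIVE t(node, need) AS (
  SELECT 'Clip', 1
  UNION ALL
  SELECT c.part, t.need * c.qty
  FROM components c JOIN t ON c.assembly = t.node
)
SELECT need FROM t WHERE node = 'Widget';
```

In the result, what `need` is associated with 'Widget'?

50

Base: (Clip, need=1).
Iteration 1: components of {Clip} -> Arm = 1*5 = 5, Bolt = 1*5 = 5, Gear = 1*4 = 4.
Iteration 2: components of {Arm,Bolt,Gear} -> Base = 5*2 = 10, Frame = 5*2 = 10, Motor = 5*1 = 5, Shaft = 5*4 = 20.
Iteration 3: components of {Base,Frame,Motor,Shaft} -> Bearing = 5*5 = 25, Cap = 20*3 = 60, Widget = 10*5 = 50.
Iteration 4: no further components; recursion stops.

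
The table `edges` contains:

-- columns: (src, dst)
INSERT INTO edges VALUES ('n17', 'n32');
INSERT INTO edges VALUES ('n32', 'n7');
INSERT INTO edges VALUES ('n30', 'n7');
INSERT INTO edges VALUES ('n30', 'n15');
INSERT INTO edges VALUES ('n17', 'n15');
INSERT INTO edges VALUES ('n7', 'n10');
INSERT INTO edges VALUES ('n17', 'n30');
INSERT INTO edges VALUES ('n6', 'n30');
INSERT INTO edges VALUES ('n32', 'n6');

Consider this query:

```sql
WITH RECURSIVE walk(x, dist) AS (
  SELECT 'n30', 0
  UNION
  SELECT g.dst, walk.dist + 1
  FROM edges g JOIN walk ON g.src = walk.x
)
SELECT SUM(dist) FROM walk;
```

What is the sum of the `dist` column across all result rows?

4

Base: (n30, dist=0).
Iteration 1: edges from {n30} -> (n15, dist=1), (n7, dist=1).
Iteration 2: edges from {n15,n7} -> (n10, dist=2).
Iteration 3: no outgoing edges from {n10}; recursion stops.
SUM(dist) = 0 + 1 + 1 + 2 = 4.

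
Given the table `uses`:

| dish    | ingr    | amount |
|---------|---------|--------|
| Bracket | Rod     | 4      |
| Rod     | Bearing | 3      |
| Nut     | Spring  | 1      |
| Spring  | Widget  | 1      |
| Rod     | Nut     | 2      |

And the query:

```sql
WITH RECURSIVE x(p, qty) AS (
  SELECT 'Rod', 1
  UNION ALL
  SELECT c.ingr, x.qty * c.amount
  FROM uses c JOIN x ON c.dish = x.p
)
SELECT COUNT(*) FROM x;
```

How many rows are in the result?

Base: (Rod, qty=1).
Iteration 1: components of {Rod} -> Bearing = 1*3 = 3, Nut = 1*2 = 2.
Iteration 2: components of {Bearing,Nut} -> Spring = 2*1 = 2.
Iteration 3: components of {Spring} -> Widget = 2*1 = 2.
Iteration 4: no further components; recursion stops.
Total rows emitted: 5.

5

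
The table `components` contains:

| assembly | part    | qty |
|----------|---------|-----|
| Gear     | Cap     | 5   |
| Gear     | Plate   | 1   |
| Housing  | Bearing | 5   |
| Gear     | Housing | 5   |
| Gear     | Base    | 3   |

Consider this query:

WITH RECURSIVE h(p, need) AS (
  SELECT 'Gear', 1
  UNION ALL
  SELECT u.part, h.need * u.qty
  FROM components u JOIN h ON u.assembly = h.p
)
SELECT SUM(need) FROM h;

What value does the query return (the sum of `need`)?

40

Base: (Gear, need=1).
Iteration 1: components of {Gear} -> Base = 1*3 = 3, Cap = 1*5 = 5, Housing = 1*5 = 5, Plate = 1*1 = 1.
Iteration 2: components of {Base,Cap,Housing,Plate} -> Bearing = 5*5 = 25.
Iteration 3: no further components; recursion stops.
SUM(need) = 1 + 3 + 5 + 5 + 1 + 25 = 40.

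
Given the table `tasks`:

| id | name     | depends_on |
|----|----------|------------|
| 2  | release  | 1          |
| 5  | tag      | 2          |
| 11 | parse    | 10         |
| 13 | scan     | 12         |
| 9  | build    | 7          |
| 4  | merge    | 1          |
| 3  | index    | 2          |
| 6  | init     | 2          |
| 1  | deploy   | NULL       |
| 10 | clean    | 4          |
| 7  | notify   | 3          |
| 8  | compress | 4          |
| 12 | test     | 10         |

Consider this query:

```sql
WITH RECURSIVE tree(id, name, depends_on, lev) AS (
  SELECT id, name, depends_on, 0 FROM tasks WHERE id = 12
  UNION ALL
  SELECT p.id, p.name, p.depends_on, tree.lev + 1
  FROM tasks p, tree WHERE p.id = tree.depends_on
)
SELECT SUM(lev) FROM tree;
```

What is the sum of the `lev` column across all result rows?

6

Base: id=12 (test), depends_on=10, lev 0.
Iteration 1: join on id=10 -> clean (id 10, depends_on=4, lev 1).
Iteration 2: join on id=4 -> merge (id 4, depends_on=1, lev 2).
Iteration 3: join on id=1 -> deploy (id 1, depends_on=NULL, lev 3).
Iteration 4: depends_on is NULL; no match; recursion stops.
SUM(lev) = 0 + 1 + 2 + 3 = 6.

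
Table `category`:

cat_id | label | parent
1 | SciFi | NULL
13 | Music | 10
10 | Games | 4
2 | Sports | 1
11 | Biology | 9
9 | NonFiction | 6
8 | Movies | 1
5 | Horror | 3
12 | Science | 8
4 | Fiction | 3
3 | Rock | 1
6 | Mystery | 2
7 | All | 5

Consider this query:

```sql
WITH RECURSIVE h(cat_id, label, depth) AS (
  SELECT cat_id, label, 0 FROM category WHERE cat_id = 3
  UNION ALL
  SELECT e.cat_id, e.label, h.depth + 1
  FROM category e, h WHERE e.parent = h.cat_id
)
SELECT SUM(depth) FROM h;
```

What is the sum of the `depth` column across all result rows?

9

Base: cat_id=3 (Rock) at depth 0.
Iteration 1: rows with parent in {3} -> Fiction (id 4, depth 1), Horror (id 5, depth 1).
Iteration 2: rows with parent in {4,5} -> All (id 7, depth 2), Games (id 10, depth 2).
Iteration 3: rows with parent in {7,10} -> Music (id 13, depth 3).
Iteration 4: no rows with parent in {13}; recursion stops.
SUM(depth) = 0 + 1 + 1 + 2 + 2 + 3 = 9.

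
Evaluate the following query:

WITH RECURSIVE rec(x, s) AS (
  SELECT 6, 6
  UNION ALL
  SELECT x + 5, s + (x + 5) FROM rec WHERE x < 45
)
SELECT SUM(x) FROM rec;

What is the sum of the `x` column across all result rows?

234

Base: x=6, s=6.
Iteration 1: 6 < 45 holds -> x = 6 + 5 = 11, s = 6 + 11 = 17.
Iteration 2: 11 < 45 holds -> x = 11 + 5 = 16, s = 17 + 16 = 33.
Iteration 3: 16 < 45 holds -> x = 16 + 5 = 21, s = 33 + 21 = 54.
Iteration 4: 21 < 45 holds -> x = 21 + 5 = 26, s = 54 + 26 = 80.
Iteration 5: 26 < 45 holds -> x = 26 + 5 = 31, s = 80 + 31 = 111.
Iteration 6: 31 < 45 holds -> x = 31 + 5 = 36, s = 111 + 36 = 147.
Iteration 7: 36 < 45 holds -> x = 36 + 5 = 41, s = 147 + 41 = 188.
Iteration 8: 41 < 45 holds -> x = 41 + 5 = 46, s = 188 + 46 = 234.
Iteration 9: 46 < 45 fails; recursion stops.
SUM(x) = 6 + 11 + 16 + 21 + 26 + 31 + 36 + 41 + 46 = 234.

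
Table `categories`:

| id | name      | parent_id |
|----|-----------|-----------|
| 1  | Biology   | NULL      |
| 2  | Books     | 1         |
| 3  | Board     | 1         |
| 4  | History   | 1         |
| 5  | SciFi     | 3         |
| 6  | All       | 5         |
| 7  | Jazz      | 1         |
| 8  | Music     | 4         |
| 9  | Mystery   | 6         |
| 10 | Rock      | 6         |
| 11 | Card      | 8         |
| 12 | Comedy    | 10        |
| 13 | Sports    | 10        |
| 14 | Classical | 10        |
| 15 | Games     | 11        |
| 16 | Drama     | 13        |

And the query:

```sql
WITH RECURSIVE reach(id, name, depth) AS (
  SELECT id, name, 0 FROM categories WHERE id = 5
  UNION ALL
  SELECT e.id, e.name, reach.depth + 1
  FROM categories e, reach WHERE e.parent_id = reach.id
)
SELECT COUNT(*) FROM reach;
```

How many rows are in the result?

8

Base: id=5 (SciFi) at depth 0.
Iteration 1: rows with parent_id in {5} -> All (id 6, depth 1).
Iteration 2: rows with parent_id in {6} -> Mystery (id 9, depth 2), Rock (id 10, depth 2).
Iteration 3: rows with parent_id in {9,10} -> Comedy (id 12, depth 3), Sports (id 13, depth 3), Classical (id 14, depth 3).
Iteration 4: rows with parent_id in {12,13,14} -> Drama (id 16, depth 4).
Iteration 5: no rows with parent_id in {16}; recursion stops.
Total rows emitted: 8.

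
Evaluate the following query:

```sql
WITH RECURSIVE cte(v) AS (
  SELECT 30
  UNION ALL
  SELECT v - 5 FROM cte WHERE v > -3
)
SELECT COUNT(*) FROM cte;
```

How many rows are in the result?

8

Base: v=30.
Iteration 1: 30 > -3 holds -> v = 30 - 5 = 25.
Iteration 2: 25 > -3 holds -> v = 25 - 5 = 20.
Iteration 3: 20 > -3 holds -> v = 20 - 5 = 15.
Iteration 4: 15 > -3 holds -> v = 15 - 5 = 10.
Iteration 5: 10 > -3 holds -> v = 10 - 5 = 5.
Iteration 6: 5 > -3 holds -> v = 5 - 5 = 0.
Iteration 7: 0 > -3 holds -> v = 0 - 5 = -5.
Iteration 8: -5 > -3 fails; recursion stops.
Total rows emitted: 8.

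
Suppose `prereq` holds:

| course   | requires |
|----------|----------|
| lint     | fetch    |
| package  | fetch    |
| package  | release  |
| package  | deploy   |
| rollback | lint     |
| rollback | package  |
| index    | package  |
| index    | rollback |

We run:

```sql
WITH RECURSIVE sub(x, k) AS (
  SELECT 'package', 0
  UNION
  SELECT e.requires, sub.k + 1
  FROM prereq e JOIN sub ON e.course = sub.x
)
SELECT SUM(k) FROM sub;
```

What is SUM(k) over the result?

3

Base: (package, k=0).
Iteration 1: edges from {package} -> (deploy, k=1), (fetch, k=1), (release, k=1).
Iteration 2: no outgoing edges from {deploy,fetch,release}; recursion stops.
SUM(k) = 0 + 1 + 1 + 1 = 3.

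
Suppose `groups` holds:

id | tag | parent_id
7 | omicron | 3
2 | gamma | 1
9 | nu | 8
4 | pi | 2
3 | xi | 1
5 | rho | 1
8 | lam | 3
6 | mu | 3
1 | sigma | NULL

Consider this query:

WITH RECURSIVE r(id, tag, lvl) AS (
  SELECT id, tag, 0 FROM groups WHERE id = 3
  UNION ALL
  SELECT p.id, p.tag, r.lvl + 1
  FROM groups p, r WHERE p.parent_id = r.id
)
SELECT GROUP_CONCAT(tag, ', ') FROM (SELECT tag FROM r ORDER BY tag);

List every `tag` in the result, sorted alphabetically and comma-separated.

lam, mu, nu, omicron, xi

Base: id=3 (xi) at lvl 0.
Iteration 1: rows with parent_id in {3} -> mu (id 6, lvl 1), omicron (id 7, lvl 1), lam (id 8, lvl 1).
Iteration 2: rows with parent_id in {6,7,8} -> nu (id 9, lvl 2).
Iteration 3: no rows with parent_id in {9}; recursion stops.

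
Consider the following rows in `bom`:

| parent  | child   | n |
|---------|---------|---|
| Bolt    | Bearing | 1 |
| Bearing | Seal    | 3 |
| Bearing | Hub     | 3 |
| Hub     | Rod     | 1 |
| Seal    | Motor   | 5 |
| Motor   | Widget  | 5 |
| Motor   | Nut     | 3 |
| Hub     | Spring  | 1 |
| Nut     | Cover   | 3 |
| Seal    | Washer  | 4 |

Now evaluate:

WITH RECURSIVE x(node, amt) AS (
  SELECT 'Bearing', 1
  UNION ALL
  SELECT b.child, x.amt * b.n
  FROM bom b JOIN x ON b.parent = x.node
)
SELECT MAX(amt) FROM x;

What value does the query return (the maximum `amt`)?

135

Base: (Bearing, amt=1).
Iteration 1: components of {Bearing} -> Hub = 1*3 = 3, Seal = 1*3 = 3.
Iteration 2: components of {Hub,Seal} -> Motor = 3*5 = 15, Rod = 3*1 = 3, Spring = 3*1 = 3, Washer = 3*4 = 12.
Iteration 3: components of {Motor,Rod,Spring,Washer} -> Nut = 15*3 = 45, Widget = 15*5 = 75.
Iteration 4: components of {Nut,Widget} -> Cover = 45*3 = 135.
Iteration 5: no further components; recursion stops.
amt values: 1, 3, 3, 15, 12, 3, 3, 75, 45, 135; the maximum is 135.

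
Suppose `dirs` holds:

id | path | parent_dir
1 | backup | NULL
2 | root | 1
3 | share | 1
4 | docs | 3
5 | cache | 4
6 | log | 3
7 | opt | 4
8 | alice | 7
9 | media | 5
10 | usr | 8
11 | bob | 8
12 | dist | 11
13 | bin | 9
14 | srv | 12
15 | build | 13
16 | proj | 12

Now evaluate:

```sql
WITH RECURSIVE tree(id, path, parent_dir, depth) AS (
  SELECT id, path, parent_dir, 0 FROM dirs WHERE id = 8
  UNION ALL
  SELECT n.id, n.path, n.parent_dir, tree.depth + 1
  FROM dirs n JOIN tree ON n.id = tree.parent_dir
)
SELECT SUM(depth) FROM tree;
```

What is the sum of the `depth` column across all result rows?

Base: id=8 (alice), parent_dir=7, depth 0.
Iteration 1: join on id=7 -> opt (id 7, parent_dir=4, depth 1).
Iteration 2: join on id=4 -> docs (id 4, parent_dir=3, depth 2).
Iteration 3: join on id=3 -> share (id 3, parent_dir=1, depth 3).
Iteration 4: join on id=1 -> backup (id 1, parent_dir=NULL, depth 4).
Iteration 5: parent_dir is NULL; no match; recursion stops.
SUM(depth) = 0 + 1 + 2 + 3 + 4 = 10.

10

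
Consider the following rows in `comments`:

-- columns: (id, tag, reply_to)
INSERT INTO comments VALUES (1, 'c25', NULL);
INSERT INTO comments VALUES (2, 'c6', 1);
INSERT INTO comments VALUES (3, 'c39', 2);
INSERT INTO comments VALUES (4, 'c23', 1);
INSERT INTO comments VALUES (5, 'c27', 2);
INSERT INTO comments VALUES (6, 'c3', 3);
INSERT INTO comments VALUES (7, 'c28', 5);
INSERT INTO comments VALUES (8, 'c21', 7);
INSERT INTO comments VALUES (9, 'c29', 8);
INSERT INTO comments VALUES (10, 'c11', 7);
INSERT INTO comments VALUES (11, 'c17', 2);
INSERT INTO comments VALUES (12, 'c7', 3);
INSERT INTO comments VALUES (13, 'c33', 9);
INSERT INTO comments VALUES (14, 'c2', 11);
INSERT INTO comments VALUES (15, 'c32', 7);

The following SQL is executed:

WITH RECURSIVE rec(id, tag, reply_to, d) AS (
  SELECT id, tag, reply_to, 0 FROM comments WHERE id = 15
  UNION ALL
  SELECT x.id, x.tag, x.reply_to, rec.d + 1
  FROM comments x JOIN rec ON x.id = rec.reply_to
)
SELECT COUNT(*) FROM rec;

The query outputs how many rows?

5

Base: id=15 (c32), reply_to=7, d 0.
Iteration 1: join on id=7 -> c28 (id 7, reply_to=5, d 1).
Iteration 2: join on id=5 -> c27 (id 5, reply_to=2, d 2).
Iteration 3: join on id=2 -> c6 (id 2, reply_to=1, d 3).
Iteration 4: join on id=1 -> c25 (id 1, reply_to=NULL, d 4).
Iteration 5: reply_to is NULL; no match; recursion stops.
Total rows emitted: 5.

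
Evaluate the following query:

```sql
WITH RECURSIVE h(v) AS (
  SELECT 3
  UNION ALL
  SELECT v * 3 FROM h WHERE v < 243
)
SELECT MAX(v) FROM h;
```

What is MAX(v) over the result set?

243

Base: v=3.
Iteration 1: 3 < 243 holds -> v = 3 * 3 = 9.
Iteration 2: 9 < 243 holds -> v = 9 * 3 = 27.
Iteration 3: 27 < 243 holds -> v = 27 * 3 = 81.
Iteration 4: 81 < 243 holds -> v = 81 * 3 = 243.
Iteration 5: 243 < 243 fails; recursion stops.
v values: 3, 9, 27, 81, 243; the maximum is 243.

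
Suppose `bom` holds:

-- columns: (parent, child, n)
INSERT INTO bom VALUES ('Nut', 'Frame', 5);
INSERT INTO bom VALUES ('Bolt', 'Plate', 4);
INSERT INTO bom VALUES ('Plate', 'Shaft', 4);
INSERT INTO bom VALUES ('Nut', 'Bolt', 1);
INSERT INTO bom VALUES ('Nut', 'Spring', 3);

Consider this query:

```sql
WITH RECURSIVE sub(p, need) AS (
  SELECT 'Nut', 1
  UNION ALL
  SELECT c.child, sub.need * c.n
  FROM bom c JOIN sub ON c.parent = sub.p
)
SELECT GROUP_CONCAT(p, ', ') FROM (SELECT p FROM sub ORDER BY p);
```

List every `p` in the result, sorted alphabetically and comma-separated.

Bolt, Frame, Nut, Plate, Shaft, Spring

Base: (Nut, need=1).
Iteration 1: components of {Nut} -> Bolt = 1*1 = 1, Frame = 1*5 = 5, Spring = 1*3 = 3.
Iteration 2: components of {Bolt,Frame,Spring} -> Plate = 1*4 = 4.
Iteration 3: components of {Plate} -> Shaft = 4*4 = 16.
Iteration 4: no further components; recursion stops.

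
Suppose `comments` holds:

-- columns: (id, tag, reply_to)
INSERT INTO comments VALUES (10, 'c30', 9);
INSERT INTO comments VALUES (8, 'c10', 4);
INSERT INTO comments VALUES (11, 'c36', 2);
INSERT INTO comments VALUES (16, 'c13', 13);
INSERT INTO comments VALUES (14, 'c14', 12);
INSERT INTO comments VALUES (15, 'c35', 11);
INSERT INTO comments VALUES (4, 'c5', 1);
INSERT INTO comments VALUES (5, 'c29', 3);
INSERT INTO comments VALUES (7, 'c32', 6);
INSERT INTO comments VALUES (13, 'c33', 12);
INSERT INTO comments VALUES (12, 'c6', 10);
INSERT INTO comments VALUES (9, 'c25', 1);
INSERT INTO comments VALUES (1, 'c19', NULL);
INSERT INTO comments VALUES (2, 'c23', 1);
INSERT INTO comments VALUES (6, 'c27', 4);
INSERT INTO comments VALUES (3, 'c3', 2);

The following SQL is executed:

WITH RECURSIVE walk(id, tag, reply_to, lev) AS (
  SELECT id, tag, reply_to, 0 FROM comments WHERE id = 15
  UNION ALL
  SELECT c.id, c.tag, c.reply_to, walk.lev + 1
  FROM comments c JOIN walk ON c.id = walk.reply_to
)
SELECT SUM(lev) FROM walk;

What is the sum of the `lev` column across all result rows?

6

Base: id=15 (c35), reply_to=11, lev 0.
Iteration 1: join on id=11 -> c36 (id 11, reply_to=2, lev 1).
Iteration 2: join on id=2 -> c23 (id 2, reply_to=1, lev 2).
Iteration 3: join on id=1 -> c19 (id 1, reply_to=NULL, lev 3).
Iteration 4: reply_to is NULL; no match; recursion stops.
SUM(lev) = 0 + 1 + 2 + 3 = 6.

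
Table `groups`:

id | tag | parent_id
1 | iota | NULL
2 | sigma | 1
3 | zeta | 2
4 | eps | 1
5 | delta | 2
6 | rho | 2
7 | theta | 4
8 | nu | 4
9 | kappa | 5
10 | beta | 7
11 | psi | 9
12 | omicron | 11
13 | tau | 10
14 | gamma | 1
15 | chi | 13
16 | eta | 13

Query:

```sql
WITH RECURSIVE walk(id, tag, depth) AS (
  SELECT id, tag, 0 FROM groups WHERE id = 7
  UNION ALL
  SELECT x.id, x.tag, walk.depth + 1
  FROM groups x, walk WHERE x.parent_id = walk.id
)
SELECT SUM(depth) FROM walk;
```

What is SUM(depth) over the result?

9

Base: id=7 (theta) at depth 0.
Iteration 1: rows with parent_id in {7} -> beta (id 10, depth 1).
Iteration 2: rows with parent_id in {10} -> tau (id 13, depth 2).
Iteration 3: rows with parent_id in {13} -> chi (id 15, depth 3), eta (id 16, depth 3).
Iteration 4: no rows with parent_id in {15,16}; recursion stops.
SUM(depth) = 0 + 1 + 2 + 3 + 3 = 9.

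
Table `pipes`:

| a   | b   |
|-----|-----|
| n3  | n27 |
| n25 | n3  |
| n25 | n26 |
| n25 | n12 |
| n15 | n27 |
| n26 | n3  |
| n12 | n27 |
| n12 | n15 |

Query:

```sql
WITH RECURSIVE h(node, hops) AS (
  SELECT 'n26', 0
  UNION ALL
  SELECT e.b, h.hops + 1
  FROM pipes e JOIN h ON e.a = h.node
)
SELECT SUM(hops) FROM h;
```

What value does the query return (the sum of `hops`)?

3

Base: (n26, hops=0).
Iteration 1: edges from {n26} -> (n3, hops=1).
Iteration 2: edges from {n3} -> (n27, hops=2).
Iteration 3: no outgoing edges from {n27}; recursion stops.
SUM(hops) = 0 + 1 + 2 = 3.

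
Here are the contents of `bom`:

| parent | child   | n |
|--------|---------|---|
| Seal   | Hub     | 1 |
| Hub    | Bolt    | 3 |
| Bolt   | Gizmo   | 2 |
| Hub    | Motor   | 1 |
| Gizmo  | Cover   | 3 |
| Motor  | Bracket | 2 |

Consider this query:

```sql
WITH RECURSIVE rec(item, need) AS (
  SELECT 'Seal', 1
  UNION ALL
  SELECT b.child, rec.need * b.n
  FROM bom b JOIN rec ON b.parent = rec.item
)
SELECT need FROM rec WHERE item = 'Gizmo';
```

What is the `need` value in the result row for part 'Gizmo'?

6

Base: (Seal, need=1).
Iteration 1: components of {Seal} -> Hub = 1*1 = 1.
Iteration 2: components of {Hub} -> Bolt = 1*3 = 3, Motor = 1*1 = 1.
Iteration 3: components of {Bolt,Motor} -> Bracket = 1*2 = 2, Gizmo = 3*2 = 6.
Iteration 4: components of {Bracket,Gizmo} -> Cover = 6*3 = 18.
Iteration 5: no further components; recursion stops.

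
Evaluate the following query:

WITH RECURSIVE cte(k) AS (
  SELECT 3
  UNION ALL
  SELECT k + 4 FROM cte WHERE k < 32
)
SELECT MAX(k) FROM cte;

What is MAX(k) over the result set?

Base: k=3.
Iteration 1: 3 < 32 holds -> k = 3 + 4 = 7.
Iteration 2: 7 < 32 holds -> k = 7 + 4 = 11.
Iteration 3: 11 < 32 holds -> k = 11 + 4 = 15.
Iteration 4: 15 < 32 holds -> k = 15 + 4 = 19.
Iteration 5: 19 < 32 holds -> k = 19 + 4 = 23.
Iteration 6: 23 < 32 holds -> k = 23 + 4 = 27.
Iteration 7: 27 < 32 holds -> k = 27 + 4 = 31.
Iteration 8: 31 < 32 holds -> k = 31 + 4 = 35.
Iteration 9: 35 < 32 fails; recursion stops.
k values: 3, 7, 11, 15, 19, 23, 27, 31, 35; the maximum is 35.

35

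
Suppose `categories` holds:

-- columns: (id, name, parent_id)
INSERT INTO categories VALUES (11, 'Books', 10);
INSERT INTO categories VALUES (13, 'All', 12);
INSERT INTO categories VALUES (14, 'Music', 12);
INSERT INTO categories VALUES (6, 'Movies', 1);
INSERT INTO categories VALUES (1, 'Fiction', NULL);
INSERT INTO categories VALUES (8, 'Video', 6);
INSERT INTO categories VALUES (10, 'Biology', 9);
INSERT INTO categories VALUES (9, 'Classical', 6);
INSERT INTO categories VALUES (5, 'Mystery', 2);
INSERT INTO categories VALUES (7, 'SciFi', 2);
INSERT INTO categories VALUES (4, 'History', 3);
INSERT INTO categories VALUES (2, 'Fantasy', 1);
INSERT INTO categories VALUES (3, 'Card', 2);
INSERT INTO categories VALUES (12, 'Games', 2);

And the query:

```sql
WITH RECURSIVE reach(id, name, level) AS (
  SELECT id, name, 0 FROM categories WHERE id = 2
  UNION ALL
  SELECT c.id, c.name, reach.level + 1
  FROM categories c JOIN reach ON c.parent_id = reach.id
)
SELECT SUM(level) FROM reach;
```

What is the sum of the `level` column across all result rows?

10

Base: id=2 (Fantasy) at level 0.
Iteration 1: rows with parent_id in {2} -> Card (id 3, level 1), Mystery (id 5, level 1), SciFi (id 7, level 1), Games (id 12, level 1).
Iteration 2: rows with parent_id in {3,5,7,12} -> History (id 4, level 2), All (id 13, level 2), Music (id 14, level 2).
Iteration 3: no rows with parent_id in {4,13,14}; recursion stops.
SUM(level) = 0 + 1 + 1 + 1 + 1 + 2 + 2 + 2 = 10.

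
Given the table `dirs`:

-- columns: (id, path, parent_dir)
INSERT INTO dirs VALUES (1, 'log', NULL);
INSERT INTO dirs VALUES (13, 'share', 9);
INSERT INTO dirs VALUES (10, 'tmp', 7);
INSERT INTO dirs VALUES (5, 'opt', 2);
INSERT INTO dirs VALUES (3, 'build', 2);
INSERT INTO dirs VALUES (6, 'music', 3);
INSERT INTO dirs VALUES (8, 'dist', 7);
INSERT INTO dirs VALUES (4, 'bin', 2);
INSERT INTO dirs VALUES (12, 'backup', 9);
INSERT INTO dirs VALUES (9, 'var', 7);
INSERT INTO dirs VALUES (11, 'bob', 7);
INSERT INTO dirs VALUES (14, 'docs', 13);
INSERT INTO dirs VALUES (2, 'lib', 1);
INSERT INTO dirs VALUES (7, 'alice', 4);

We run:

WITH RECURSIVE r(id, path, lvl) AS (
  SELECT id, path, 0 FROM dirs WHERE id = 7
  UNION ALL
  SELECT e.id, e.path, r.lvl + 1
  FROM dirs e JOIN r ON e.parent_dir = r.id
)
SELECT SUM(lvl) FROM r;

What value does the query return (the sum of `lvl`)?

11

Base: id=7 (alice) at lvl 0.
Iteration 1: rows with parent_dir in {7} -> dist (id 8, lvl 1), var (id 9, lvl 1), tmp (id 10, lvl 1), bob (id 11, lvl 1).
Iteration 2: rows with parent_dir in {8,9,10,11} -> backup (id 12, lvl 2), share (id 13, lvl 2).
Iteration 3: rows with parent_dir in {12,13} -> docs (id 14, lvl 3).
Iteration 4: no rows with parent_dir in {14}; recursion stops.
SUM(lvl) = 0 + 1 + 1 + 1 + 1 + 2 + 2 + 3 = 11.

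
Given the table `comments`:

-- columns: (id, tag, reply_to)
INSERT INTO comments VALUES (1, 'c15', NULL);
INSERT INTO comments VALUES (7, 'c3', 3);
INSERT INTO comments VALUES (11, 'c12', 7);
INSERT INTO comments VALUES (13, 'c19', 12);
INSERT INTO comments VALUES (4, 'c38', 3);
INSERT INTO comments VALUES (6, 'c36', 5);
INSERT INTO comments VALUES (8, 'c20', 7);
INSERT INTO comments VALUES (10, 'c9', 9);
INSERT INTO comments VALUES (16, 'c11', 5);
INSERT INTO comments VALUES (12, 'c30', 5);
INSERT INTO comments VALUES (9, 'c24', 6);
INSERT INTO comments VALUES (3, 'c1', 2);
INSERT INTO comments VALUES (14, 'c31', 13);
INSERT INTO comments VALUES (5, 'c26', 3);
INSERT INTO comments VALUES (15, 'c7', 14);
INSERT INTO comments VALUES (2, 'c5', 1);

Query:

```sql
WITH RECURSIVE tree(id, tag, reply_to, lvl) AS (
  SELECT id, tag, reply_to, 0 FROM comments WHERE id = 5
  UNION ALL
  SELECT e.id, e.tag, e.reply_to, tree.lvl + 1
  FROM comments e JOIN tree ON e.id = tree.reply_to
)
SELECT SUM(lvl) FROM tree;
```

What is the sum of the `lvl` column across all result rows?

Base: id=5 (c26), reply_to=3, lvl 0.
Iteration 1: join on id=3 -> c1 (id 3, reply_to=2, lvl 1).
Iteration 2: join on id=2 -> c5 (id 2, reply_to=1, lvl 2).
Iteration 3: join on id=1 -> c15 (id 1, reply_to=NULL, lvl 3).
Iteration 4: reply_to is NULL; no match; recursion stops.
SUM(lvl) = 0 + 1 + 2 + 3 = 6.

6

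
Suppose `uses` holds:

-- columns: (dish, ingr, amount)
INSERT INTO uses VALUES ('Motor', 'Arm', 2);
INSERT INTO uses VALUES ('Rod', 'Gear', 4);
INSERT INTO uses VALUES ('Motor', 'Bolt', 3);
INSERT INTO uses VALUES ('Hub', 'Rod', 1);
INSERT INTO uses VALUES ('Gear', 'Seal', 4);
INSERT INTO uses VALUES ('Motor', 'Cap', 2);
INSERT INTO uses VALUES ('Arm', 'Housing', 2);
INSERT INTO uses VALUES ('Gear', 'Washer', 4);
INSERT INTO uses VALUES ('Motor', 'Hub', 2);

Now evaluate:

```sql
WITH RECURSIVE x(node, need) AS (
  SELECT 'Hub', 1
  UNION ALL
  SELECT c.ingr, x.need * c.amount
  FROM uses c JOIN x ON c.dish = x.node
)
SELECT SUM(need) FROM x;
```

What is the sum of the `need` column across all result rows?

Base: (Hub, need=1).
Iteration 1: components of {Hub} -> Rod = 1*1 = 1.
Iteration 2: components of {Rod} -> Gear = 1*4 = 4.
Iteration 3: components of {Gear} -> Seal = 4*4 = 16, Washer = 4*4 = 16.
Iteration 4: no further components; recursion stops.
SUM(need) = 1 + 1 + 4 + 16 + 16 = 38.

38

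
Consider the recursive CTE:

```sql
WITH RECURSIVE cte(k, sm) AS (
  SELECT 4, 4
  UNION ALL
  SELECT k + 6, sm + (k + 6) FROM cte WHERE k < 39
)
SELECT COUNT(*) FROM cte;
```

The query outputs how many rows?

Base: k=4, sm=4.
Iteration 1: 4 < 39 holds -> k = 4 + 6 = 10, sm = 4 + 10 = 14.
Iteration 2: 10 < 39 holds -> k = 10 + 6 = 16, sm = 14 + 16 = 30.
Iteration 3: 16 < 39 holds -> k = 16 + 6 = 22, sm = 30 + 22 = 52.
Iteration 4: 22 < 39 holds -> k = 22 + 6 = 28, sm = 52 + 28 = 80.
Iteration 5: 28 < 39 holds -> k = 28 + 6 = 34, sm = 80 + 34 = 114.
Iteration 6: 34 < 39 holds -> k = 34 + 6 = 40, sm = 114 + 40 = 154.
Iteration 7: 40 < 39 fails; recursion stops.
Total rows emitted: 7.

7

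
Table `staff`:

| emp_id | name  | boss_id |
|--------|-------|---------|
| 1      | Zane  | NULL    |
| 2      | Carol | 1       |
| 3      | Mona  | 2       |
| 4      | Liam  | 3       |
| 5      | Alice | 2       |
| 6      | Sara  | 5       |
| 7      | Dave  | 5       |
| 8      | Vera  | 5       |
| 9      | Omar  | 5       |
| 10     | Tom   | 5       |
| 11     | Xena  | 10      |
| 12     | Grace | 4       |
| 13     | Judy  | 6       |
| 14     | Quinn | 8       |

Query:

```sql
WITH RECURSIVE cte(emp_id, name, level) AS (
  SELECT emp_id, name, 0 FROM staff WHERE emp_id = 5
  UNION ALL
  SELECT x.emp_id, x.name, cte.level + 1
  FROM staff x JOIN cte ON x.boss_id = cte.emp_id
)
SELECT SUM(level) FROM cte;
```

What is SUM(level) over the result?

11

Base: emp_id=5 (Alice) at level 0.
Iteration 1: rows with boss_id in {5} -> Sara (id 6, level 1), Dave (id 7, level 1), Vera (id 8, level 1), Omar (id 9, level 1), Tom (id 10, level 1).
Iteration 2: rows with boss_id in {6,7,8,9,10} -> Xena (id 11, level 2), Judy (id 13, level 2), Quinn (id 14, level 2).
Iteration 3: no rows with boss_id in {11,13,14}; recursion stops.
SUM(level) = 0 + 1 + 1 + 1 + 1 + 1 + 2 + 2 + 2 = 11.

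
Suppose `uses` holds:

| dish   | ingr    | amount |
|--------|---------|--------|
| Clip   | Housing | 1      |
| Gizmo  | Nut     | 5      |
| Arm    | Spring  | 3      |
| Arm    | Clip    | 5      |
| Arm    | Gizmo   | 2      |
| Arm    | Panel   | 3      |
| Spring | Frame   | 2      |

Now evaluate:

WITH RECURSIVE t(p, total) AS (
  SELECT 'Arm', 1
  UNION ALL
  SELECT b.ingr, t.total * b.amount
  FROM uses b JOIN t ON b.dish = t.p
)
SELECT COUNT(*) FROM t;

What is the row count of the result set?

8

Base: (Arm, total=1).
Iteration 1: components of {Arm} -> Clip = 1*5 = 5, Gizmo = 1*2 = 2, Panel = 1*3 = 3, Spring = 1*3 = 3.
Iteration 2: components of {Clip,Gizmo,Panel,Spring} -> Frame = 3*2 = 6, Housing = 5*1 = 5, Nut = 2*5 = 10.
Iteration 3: no further components; recursion stops.
Total rows emitted: 8.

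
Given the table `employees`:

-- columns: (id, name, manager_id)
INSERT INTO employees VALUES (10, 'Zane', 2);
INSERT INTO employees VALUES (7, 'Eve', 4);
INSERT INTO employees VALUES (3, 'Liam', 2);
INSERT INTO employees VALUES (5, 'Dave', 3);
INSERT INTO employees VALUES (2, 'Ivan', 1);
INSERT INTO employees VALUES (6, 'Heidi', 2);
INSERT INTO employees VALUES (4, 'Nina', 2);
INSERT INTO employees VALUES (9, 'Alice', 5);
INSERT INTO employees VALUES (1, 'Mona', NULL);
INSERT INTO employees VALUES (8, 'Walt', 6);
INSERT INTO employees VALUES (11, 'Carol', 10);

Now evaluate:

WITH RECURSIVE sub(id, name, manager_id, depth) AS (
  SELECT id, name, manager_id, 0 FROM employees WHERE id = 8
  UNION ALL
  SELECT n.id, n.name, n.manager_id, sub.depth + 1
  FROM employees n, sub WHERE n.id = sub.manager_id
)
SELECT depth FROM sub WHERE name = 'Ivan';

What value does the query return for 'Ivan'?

Base: id=8 (Walt), manager_id=6, depth 0.
Iteration 1: join on id=6 -> Heidi (id 6, manager_id=2, depth 1).
Iteration 2: join on id=2 -> Ivan (id 2, manager_id=1, depth 2).
Iteration 3: join on id=1 -> Mona (id 1, manager_id=NULL, depth 3).
Iteration 4: manager_id is NULL; no match; recursion stops.

2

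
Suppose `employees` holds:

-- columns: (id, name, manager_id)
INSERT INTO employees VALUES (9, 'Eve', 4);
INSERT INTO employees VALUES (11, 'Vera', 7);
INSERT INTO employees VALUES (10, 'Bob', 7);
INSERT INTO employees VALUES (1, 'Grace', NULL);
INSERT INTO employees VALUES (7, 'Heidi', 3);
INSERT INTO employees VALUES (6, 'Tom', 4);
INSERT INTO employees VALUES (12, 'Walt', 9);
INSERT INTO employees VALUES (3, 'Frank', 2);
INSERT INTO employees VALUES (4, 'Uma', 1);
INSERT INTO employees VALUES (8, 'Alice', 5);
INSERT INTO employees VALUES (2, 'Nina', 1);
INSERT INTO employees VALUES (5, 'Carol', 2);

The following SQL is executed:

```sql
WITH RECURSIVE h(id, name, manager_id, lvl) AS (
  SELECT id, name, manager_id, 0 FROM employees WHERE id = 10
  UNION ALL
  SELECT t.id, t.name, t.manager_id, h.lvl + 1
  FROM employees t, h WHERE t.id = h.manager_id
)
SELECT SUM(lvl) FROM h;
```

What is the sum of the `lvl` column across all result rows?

Base: id=10 (Bob), manager_id=7, lvl 0.
Iteration 1: join on id=7 -> Heidi (id 7, manager_id=3, lvl 1).
Iteration 2: join on id=3 -> Frank (id 3, manager_id=2, lvl 2).
Iteration 3: join on id=2 -> Nina (id 2, manager_id=1, lvl 3).
Iteration 4: join on id=1 -> Grace (id 1, manager_id=NULL, lvl 4).
Iteration 5: manager_id is NULL; no match; recursion stops.
SUM(lvl) = 0 + 1 + 2 + 3 + 4 = 10.

10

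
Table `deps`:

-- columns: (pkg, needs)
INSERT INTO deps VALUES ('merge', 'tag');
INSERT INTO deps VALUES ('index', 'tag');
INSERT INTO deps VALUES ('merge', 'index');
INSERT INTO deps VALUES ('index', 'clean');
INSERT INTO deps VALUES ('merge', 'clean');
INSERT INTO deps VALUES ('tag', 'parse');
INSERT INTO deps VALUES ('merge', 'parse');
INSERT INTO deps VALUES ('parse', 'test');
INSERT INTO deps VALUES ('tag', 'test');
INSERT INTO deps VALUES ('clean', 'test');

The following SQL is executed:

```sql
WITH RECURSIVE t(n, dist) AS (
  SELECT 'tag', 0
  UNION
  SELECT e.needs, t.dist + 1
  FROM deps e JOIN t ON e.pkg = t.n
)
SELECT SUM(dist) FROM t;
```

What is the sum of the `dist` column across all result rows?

4

Base: (tag, dist=0).
Iteration 1: edges from {tag} -> (parse, dist=1), (test, dist=1).
Iteration 2: edges from {parse,test} -> (test, dist=2).
Iteration 3: no outgoing edges from {test}; recursion stops.
SUM(dist) = 0 + 1 + 1 + 2 = 4.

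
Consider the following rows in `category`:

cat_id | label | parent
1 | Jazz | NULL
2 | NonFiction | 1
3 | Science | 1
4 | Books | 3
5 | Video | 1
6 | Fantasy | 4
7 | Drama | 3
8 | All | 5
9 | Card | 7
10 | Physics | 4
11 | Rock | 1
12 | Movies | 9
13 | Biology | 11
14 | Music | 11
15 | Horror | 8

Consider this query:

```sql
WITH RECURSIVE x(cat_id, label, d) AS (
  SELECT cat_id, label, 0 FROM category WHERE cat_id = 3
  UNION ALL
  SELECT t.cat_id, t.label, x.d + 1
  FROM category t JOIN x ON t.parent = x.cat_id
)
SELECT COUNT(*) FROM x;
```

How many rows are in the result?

Base: cat_id=3 (Science) at d 0.
Iteration 1: rows with parent in {3} -> Books (id 4, d 1), Drama (id 7, d 1).
Iteration 2: rows with parent in {4,7} -> Fantasy (id 6, d 2), Card (id 9, d 2), Physics (id 10, d 2).
Iteration 3: rows with parent in {6,9,10} -> Movies (id 12, d 3).
Iteration 4: no rows with parent in {12}; recursion stops.
Total rows emitted: 7.

7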